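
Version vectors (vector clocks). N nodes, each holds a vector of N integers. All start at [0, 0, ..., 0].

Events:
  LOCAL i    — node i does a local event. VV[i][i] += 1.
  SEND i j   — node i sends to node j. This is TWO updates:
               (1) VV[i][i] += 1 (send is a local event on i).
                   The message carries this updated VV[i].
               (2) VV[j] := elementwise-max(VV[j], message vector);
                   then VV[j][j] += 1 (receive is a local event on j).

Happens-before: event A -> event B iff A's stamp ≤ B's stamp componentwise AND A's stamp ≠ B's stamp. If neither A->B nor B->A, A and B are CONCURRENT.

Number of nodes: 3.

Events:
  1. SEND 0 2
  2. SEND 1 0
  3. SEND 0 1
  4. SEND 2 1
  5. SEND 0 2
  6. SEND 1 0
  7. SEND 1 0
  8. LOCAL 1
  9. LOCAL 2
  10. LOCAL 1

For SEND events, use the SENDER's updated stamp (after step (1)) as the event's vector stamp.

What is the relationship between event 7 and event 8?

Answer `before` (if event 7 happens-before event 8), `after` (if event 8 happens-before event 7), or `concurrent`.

Answer: before

Derivation:
Initial: VV[0]=[0, 0, 0]
Initial: VV[1]=[0, 0, 0]
Initial: VV[2]=[0, 0, 0]
Event 1: SEND 0->2: VV[0][0]++ -> VV[0]=[1, 0, 0], msg_vec=[1, 0, 0]; VV[2]=max(VV[2],msg_vec) then VV[2][2]++ -> VV[2]=[1, 0, 1]
Event 2: SEND 1->0: VV[1][1]++ -> VV[1]=[0, 1, 0], msg_vec=[0, 1, 0]; VV[0]=max(VV[0],msg_vec) then VV[0][0]++ -> VV[0]=[2, 1, 0]
Event 3: SEND 0->1: VV[0][0]++ -> VV[0]=[3, 1, 0], msg_vec=[3, 1, 0]; VV[1]=max(VV[1],msg_vec) then VV[1][1]++ -> VV[1]=[3, 2, 0]
Event 4: SEND 2->1: VV[2][2]++ -> VV[2]=[1, 0, 2], msg_vec=[1, 0, 2]; VV[1]=max(VV[1],msg_vec) then VV[1][1]++ -> VV[1]=[3, 3, 2]
Event 5: SEND 0->2: VV[0][0]++ -> VV[0]=[4, 1, 0], msg_vec=[4, 1, 0]; VV[2]=max(VV[2],msg_vec) then VV[2][2]++ -> VV[2]=[4, 1, 3]
Event 6: SEND 1->0: VV[1][1]++ -> VV[1]=[3, 4, 2], msg_vec=[3, 4, 2]; VV[0]=max(VV[0],msg_vec) then VV[0][0]++ -> VV[0]=[5, 4, 2]
Event 7: SEND 1->0: VV[1][1]++ -> VV[1]=[3, 5, 2], msg_vec=[3, 5, 2]; VV[0]=max(VV[0],msg_vec) then VV[0][0]++ -> VV[0]=[6, 5, 2]
Event 8: LOCAL 1: VV[1][1]++ -> VV[1]=[3, 6, 2]
Event 9: LOCAL 2: VV[2][2]++ -> VV[2]=[4, 1, 4]
Event 10: LOCAL 1: VV[1][1]++ -> VV[1]=[3, 7, 2]
Event 7 stamp: [3, 5, 2]
Event 8 stamp: [3, 6, 2]
[3, 5, 2] <= [3, 6, 2]? True
[3, 6, 2] <= [3, 5, 2]? False
Relation: before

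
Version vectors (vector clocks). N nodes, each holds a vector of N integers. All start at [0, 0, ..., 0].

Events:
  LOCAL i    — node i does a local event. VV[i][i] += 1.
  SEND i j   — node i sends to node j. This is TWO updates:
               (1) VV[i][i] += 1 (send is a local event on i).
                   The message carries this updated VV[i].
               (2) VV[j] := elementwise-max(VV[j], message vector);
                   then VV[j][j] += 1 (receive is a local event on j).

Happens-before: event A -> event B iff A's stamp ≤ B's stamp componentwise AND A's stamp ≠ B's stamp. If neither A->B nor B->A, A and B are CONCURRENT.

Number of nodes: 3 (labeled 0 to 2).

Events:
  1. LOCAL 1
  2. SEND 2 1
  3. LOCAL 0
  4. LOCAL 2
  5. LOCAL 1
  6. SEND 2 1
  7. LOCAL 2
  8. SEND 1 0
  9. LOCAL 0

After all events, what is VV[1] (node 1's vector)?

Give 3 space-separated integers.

Answer: 0 5 3

Derivation:
Initial: VV[0]=[0, 0, 0]
Initial: VV[1]=[0, 0, 0]
Initial: VV[2]=[0, 0, 0]
Event 1: LOCAL 1: VV[1][1]++ -> VV[1]=[0, 1, 0]
Event 2: SEND 2->1: VV[2][2]++ -> VV[2]=[0, 0, 1], msg_vec=[0, 0, 1]; VV[1]=max(VV[1],msg_vec) then VV[1][1]++ -> VV[1]=[0, 2, 1]
Event 3: LOCAL 0: VV[0][0]++ -> VV[0]=[1, 0, 0]
Event 4: LOCAL 2: VV[2][2]++ -> VV[2]=[0, 0, 2]
Event 5: LOCAL 1: VV[1][1]++ -> VV[1]=[0, 3, 1]
Event 6: SEND 2->1: VV[2][2]++ -> VV[2]=[0, 0, 3], msg_vec=[0, 0, 3]; VV[1]=max(VV[1],msg_vec) then VV[1][1]++ -> VV[1]=[0, 4, 3]
Event 7: LOCAL 2: VV[2][2]++ -> VV[2]=[0, 0, 4]
Event 8: SEND 1->0: VV[1][1]++ -> VV[1]=[0, 5, 3], msg_vec=[0, 5, 3]; VV[0]=max(VV[0],msg_vec) then VV[0][0]++ -> VV[0]=[2, 5, 3]
Event 9: LOCAL 0: VV[0][0]++ -> VV[0]=[3, 5, 3]
Final vectors: VV[0]=[3, 5, 3]; VV[1]=[0, 5, 3]; VV[2]=[0, 0, 4]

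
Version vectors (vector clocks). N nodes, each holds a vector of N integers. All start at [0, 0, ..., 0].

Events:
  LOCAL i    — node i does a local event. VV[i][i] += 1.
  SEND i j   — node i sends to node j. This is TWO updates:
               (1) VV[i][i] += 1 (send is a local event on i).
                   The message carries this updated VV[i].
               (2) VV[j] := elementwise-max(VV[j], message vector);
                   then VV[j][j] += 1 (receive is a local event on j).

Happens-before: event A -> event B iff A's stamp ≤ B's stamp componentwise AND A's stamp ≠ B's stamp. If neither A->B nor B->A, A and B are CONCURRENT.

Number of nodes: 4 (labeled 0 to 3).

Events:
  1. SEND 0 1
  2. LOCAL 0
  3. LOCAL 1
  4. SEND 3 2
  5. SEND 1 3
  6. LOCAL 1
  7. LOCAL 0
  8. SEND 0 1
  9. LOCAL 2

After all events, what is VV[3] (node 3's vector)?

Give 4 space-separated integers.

Initial: VV[0]=[0, 0, 0, 0]
Initial: VV[1]=[0, 0, 0, 0]
Initial: VV[2]=[0, 0, 0, 0]
Initial: VV[3]=[0, 0, 0, 0]
Event 1: SEND 0->1: VV[0][0]++ -> VV[0]=[1, 0, 0, 0], msg_vec=[1, 0, 0, 0]; VV[1]=max(VV[1],msg_vec) then VV[1][1]++ -> VV[1]=[1, 1, 0, 0]
Event 2: LOCAL 0: VV[0][0]++ -> VV[0]=[2, 0, 0, 0]
Event 3: LOCAL 1: VV[1][1]++ -> VV[1]=[1, 2, 0, 0]
Event 4: SEND 3->2: VV[3][3]++ -> VV[3]=[0, 0, 0, 1], msg_vec=[0, 0, 0, 1]; VV[2]=max(VV[2],msg_vec) then VV[2][2]++ -> VV[2]=[0, 0, 1, 1]
Event 5: SEND 1->3: VV[1][1]++ -> VV[1]=[1, 3, 0, 0], msg_vec=[1, 3, 0, 0]; VV[3]=max(VV[3],msg_vec) then VV[3][3]++ -> VV[3]=[1, 3, 0, 2]
Event 6: LOCAL 1: VV[1][1]++ -> VV[1]=[1, 4, 0, 0]
Event 7: LOCAL 0: VV[0][0]++ -> VV[0]=[3, 0, 0, 0]
Event 8: SEND 0->1: VV[0][0]++ -> VV[0]=[4, 0, 0, 0], msg_vec=[4, 0, 0, 0]; VV[1]=max(VV[1],msg_vec) then VV[1][1]++ -> VV[1]=[4, 5, 0, 0]
Event 9: LOCAL 2: VV[2][2]++ -> VV[2]=[0, 0, 2, 1]
Final vectors: VV[0]=[4, 0, 0, 0]; VV[1]=[4, 5, 0, 0]; VV[2]=[0, 0, 2, 1]; VV[3]=[1, 3, 0, 2]

Answer: 1 3 0 2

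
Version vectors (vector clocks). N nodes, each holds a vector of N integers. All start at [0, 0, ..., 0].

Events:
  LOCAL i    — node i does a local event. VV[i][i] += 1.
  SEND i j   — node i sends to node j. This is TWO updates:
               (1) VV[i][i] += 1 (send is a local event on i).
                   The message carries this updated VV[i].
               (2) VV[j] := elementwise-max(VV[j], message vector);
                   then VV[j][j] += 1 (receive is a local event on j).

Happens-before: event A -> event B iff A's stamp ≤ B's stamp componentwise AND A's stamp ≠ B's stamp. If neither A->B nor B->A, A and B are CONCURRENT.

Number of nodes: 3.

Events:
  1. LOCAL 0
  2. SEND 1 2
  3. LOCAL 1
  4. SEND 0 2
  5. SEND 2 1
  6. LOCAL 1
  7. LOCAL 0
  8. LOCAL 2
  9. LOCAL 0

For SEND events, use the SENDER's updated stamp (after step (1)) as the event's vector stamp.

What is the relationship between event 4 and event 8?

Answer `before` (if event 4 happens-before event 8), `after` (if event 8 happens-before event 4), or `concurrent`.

Answer: before

Derivation:
Initial: VV[0]=[0, 0, 0]
Initial: VV[1]=[0, 0, 0]
Initial: VV[2]=[0, 0, 0]
Event 1: LOCAL 0: VV[0][0]++ -> VV[0]=[1, 0, 0]
Event 2: SEND 1->2: VV[1][1]++ -> VV[1]=[0, 1, 0], msg_vec=[0, 1, 0]; VV[2]=max(VV[2],msg_vec) then VV[2][2]++ -> VV[2]=[0, 1, 1]
Event 3: LOCAL 1: VV[1][1]++ -> VV[1]=[0, 2, 0]
Event 4: SEND 0->2: VV[0][0]++ -> VV[0]=[2, 0, 0], msg_vec=[2, 0, 0]; VV[2]=max(VV[2],msg_vec) then VV[2][2]++ -> VV[2]=[2, 1, 2]
Event 5: SEND 2->1: VV[2][2]++ -> VV[2]=[2, 1, 3], msg_vec=[2, 1, 3]; VV[1]=max(VV[1],msg_vec) then VV[1][1]++ -> VV[1]=[2, 3, 3]
Event 6: LOCAL 1: VV[1][1]++ -> VV[1]=[2, 4, 3]
Event 7: LOCAL 0: VV[0][0]++ -> VV[0]=[3, 0, 0]
Event 8: LOCAL 2: VV[2][2]++ -> VV[2]=[2, 1, 4]
Event 9: LOCAL 0: VV[0][0]++ -> VV[0]=[4, 0, 0]
Event 4 stamp: [2, 0, 0]
Event 8 stamp: [2, 1, 4]
[2, 0, 0] <= [2, 1, 4]? True
[2, 1, 4] <= [2, 0, 0]? False
Relation: before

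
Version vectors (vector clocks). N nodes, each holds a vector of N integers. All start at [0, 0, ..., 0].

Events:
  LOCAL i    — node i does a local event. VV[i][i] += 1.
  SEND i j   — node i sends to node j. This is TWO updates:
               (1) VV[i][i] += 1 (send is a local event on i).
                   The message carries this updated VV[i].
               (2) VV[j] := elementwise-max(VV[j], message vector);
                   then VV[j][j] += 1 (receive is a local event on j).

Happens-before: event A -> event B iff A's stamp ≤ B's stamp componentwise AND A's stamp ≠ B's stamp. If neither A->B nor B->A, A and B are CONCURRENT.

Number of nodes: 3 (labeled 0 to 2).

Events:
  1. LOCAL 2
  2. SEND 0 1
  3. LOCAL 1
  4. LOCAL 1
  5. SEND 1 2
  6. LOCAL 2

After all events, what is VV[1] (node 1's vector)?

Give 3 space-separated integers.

Answer: 1 4 0

Derivation:
Initial: VV[0]=[0, 0, 0]
Initial: VV[1]=[0, 0, 0]
Initial: VV[2]=[0, 0, 0]
Event 1: LOCAL 2: VV[2][2]++ -> VV[2]=[0, 0, 1]
Event 2: SEND 0->1: VV[0][0]++ -> VV[0]=[1, 0, 0], msg_vec=[1, 0, 0]; VV[1]=max(VV[1],msg_vec) then VV[1][1]++ -> VV[1]=[1, 1, 0]
Event 3: LOCAL 1: VV[1][1]++ -> VV[1]=[1, 2, 0]
Event 4: LOCAL 1: VV[1][1]++ -> VV[1]=[1, 3, 0]
Event 5: SEND 1->2: VV[1][1]++ -> VV[1]=[1, 4, 0], msg_vec=[1, 4, 0]; VV[2]=max(VV[2],msg_vec) then VV[2][2]++ -> VV[2]=[1, 4, 2]
Event 6: LOCAL 2: VV[2][2]++ -> VV[2]=[1, 4, 3]
Final vectors: VV[0]=[1, 0, 0]; VV[1]=[1, 4, 0]; VV[2]=[1, 4, 3]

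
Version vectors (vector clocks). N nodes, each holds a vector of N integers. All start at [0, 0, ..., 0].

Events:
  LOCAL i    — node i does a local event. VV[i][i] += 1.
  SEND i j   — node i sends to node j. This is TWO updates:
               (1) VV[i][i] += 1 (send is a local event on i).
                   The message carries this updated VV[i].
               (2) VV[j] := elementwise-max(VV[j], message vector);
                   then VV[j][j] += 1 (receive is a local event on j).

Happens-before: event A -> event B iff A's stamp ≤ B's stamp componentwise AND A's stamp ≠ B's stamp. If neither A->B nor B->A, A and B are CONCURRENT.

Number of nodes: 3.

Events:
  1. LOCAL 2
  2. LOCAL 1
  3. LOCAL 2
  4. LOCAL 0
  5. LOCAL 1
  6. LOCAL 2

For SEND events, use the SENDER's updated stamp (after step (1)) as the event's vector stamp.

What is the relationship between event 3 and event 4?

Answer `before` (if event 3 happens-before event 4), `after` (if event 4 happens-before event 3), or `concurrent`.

Initial: VV[0]=[0, 0, 0]
Initial: VV[1]=[0, 0, 0]
Initial: VV[2]=[0, 0, 0]
Event 1: LOCAL 2: VV[2][2]++ -> VV[2]=[0, 0, 1]
Event 2: LOCAL 1: VV[1][1]++ -> VV[1]=[0, 1, 0]
Event 3: LOCAL 2: VV[2][2]++ -> VV[2]=[0, 0, 2]
Event 4: LOCAL 0: VV[0][0]++ -> VV[0]=[1, 0, 0]
Event 5: LOCAL 1: VV[1][1]++ -> VV[1]=[0, 2, 0]
Event 6: LOCAL 2: VV[2][2]++ -> VV[2]=[0, 0, 3]
Event 3 stamp: [0, 0, 2]
Event 4 stamp: [1, 0, 0]
[0, 0, 2] <= [1, 0, 0]? False
[1, 0, 0] <= [0, 0, 2]? False
Relation: concurrent

Answer: concurrent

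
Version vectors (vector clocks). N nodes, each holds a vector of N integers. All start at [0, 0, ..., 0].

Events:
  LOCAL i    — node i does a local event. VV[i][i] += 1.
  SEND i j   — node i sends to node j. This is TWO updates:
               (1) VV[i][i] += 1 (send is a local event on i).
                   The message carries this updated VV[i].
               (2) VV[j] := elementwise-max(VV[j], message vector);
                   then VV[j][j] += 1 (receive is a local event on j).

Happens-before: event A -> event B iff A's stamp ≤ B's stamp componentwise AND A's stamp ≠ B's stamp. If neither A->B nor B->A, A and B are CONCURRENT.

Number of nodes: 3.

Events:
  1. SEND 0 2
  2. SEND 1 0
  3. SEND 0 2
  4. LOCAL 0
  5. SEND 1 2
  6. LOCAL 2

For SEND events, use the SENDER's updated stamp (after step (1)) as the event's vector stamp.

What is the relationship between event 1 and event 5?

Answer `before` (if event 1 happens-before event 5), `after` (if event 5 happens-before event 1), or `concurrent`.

Answer: concurrent

Derivation:
Initial: VV[0]=[0, 0, 0]
Initial: VV[1]=[0, 0, 0]
Initial: VV[2]=[0, 0, 0]
Event 1: SEND 0->2: VV[0][0]++ -> VV[0]=[1, 0, 0], msg_vec=[1, 0, 0]; VV[2]=max(VV[2],msg_vec) then VV[2][2]++ -> VV[2]=[1, 0, 1]
Event 2: SEND 1->0: VV[1][1]++ -> VV[1]=[0, 1, 0], msg_vec=[0, 1, 0]; VV[0]=max(VV[0],msg_vec) then VV[0][0]++ -> VV[0]=[2, 1, 0]
Event 3: SEND 0->2: VV[0][0]++ -> VV[0]=[3, 1, 0], msg_vec=[3, 1, 0]; VV[2]=max(VV[2],msg_vec) then VV[2][2]++ -> VV[2]=[3, 1, 2]
Event 4: LOCAL 0: VV[0][0]++ -> VV[0]=[4, 1, 0]
Event 5: SEND 1->2: VV[1][1]++ -> VV[1]=[0, 2, 0], msg_vec=[0, 2, 0]; VV[2]=max(VV[2],msg_vec) then VV[2][2]++ -> VV[2]=[3, 2, 3]
Event 6: LOCAL 2: VV[2][2]++ -> VV[2]=[3, 2, 4]
Event 1 stamp: [1, 0, 0]
Event 5 stamp: [0, 2, 0]
[1, 0, 0] <= [0, 2, 0]? False
[0, 2, 0] <= [1, 0, 0]? False
Relation: concurrent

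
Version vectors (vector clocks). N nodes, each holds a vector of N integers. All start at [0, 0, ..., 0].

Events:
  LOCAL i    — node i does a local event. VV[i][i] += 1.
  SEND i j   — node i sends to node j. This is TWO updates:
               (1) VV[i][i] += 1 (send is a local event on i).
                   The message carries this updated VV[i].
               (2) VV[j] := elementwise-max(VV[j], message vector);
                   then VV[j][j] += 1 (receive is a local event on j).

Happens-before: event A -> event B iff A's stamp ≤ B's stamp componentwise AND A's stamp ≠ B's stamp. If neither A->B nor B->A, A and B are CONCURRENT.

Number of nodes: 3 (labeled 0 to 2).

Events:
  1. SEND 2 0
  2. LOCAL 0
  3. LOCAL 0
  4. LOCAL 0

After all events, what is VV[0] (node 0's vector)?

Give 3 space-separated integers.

Initial: VV[0]=[0, 0, 0]
Initial: VV[1]=[0, 0, 0]
Initial: VV[2]=[0, 0, 0]
Event 1: SEND 2->0: VV[2][2]++ -> VV[2]=[0, 0, 1], msg_vec=[0, 0, 1]; VV[0]=max(VV[0],msg_vec) then VV[0][0]++ -> VV[0]=[1, 0, 1]
Event 2: LOCAL 0: VV[0][0]++ -> VV[0]=[2, 0, 1]
Event 3: LOCAL 0: VV[0][0]++ -> VV[0]=[3, 0, 1]
Event 4: LOCAL 0: VV[0][0]++ -> VV[0]=[4, 0, 1]
Final vectors: VV[0]=[4, 0, 1]; VV[1]=[0, 0, 0]; VV[2]=[0, 0, 1]

Answer: 4 0 1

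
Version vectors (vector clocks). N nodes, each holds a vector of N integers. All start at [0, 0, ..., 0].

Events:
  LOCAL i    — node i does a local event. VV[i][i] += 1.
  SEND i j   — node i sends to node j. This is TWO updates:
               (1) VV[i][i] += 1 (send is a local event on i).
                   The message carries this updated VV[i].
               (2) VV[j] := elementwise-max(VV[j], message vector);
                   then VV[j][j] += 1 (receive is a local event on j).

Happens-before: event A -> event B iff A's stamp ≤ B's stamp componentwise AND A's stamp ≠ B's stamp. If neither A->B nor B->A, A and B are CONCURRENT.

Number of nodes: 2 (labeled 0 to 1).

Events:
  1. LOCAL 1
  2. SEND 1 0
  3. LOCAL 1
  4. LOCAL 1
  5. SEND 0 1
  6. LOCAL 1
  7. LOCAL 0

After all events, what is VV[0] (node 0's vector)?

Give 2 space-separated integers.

Answer: 3 2

Derivation:
Initial: VV[0]=[0, 0]
Initial: VV[1]=[0, 0]
Event 1: LOCAL 1: VV[1][1]++ -> VV[1]=[0, 1]
Event 2: SEND 1->0: VV[1][1]++ -> VV[1]=[0, 2], msg_vec=[0, 2]; VV[0]=max(VV[0],msg_vec) then VV[0][0]++ -> VV[0]=[1, 2]
Event 3: LOCAL 1: VV[1][1]++ -> VV[1]=[0, 3]
Event 4: LOCAL 1: VV[1][1]++ -> VV[1]=[0, 4]
Event 5: SEND 0->1: VV[0][0]++ -> VV[0]=[2, 2], msg_vec=[2, 2]; VV[1]=max(VV[1],msg_vec) then VV[1][1]++ -> VV[1]=[2, 5]
Event 6: LOCAL 1: VV[1][1]++ -> VV[1]=[2, 6]
Event 7: LOCAL 0: VV[0][0]++ -> VV[0]=[3, 2]
Final vectors: VV[0]=[3, 2]; VV[1]=[2, 6]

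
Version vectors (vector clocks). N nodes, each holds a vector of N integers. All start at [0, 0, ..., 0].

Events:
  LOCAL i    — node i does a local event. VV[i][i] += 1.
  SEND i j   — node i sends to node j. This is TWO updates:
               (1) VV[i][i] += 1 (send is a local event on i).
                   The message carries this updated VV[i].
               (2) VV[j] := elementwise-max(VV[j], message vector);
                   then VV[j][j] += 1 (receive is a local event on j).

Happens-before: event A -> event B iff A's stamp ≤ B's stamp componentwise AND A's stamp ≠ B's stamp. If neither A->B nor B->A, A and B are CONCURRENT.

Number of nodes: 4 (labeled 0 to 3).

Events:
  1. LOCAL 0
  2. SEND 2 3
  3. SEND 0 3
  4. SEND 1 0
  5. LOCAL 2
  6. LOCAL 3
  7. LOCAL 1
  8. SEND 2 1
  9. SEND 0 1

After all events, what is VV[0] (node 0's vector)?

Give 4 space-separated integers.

Initial: VV[0]=[0, 0, 0, 0]
Initial: VV[1]=[0, 0, 0, 0]
Initial: VV[2]=[0, 0, 0, 0]
Initial: VV[3]=[0, 0, 0, 0]
Event 1: LOCAL 0: VV[0][0]++ -> VV[0]=[1, 0, 0, 0]
Event 2: SEND 2->3: VV[2][2]++ -> VV[2]=[0, 0, 1, 0], msg_vec=[0, 0, 1, 0]; VV[3]=max(VV[3],msg_vec) then VV[3][3]++ -> VV[3]=[0, 0, 1, 1]
Event 3: SEND 0->3: VV[0][0]++ -> VV[0]=[2, 0, 0, 0], msg_vec=[2, 0, 0, 0]; VV[3]=max(VV[3],msg_vec) then VV[3][3]++ -> VV[3]=[2, 0, 1, 2]
Event 4: SEND 1->0: VV[1][1]++ -> VV[1]=[0, 1, 0, 0], msg_vec=[0, 1, 0, 0]; VV[0]=max(VV[0],msg_vec) then VV[0][0]++ -> VV[0]=[3, 1, 0, 0]
Event 5: LOCAL 2: VV[2][2]++ -> VV[2]=[0, 0, 2, 0]
Event 6: LOCAL 3: VV[3][3]++ -> VV[3]=[2, 0, 1, 3]
Event 7: LOCAL 1: VV[1][1]++ -> VV[1]=[0, 2, 0, 0]
Event 8: SEND 2->1: VV[2][2]++ -> VV[2]=[0, 0, 3, 0], msg_vec=[0, 0, 3, 0]; VV[1]=max(VV[1],msg_vec) then VV[1][1]++ -> VV[1]=[0, 3, 3, 0]
Event 9: SEND 0->1: VV[0][0]++ -> VV[0]=[4, 1, 0, 0], msg_vec=[4, 1, 0, 0]; VV[1]=max(VV[1],msg_vec) then VV[1][1]++ -> VV[1]=[4, 4, 3, 0]
Final vectors: VV[0]=[4, 1, 0, 0]; VV[1]=[4, 4, 3, 0]; VV[2]=[0, 0, 3, 0]; VV[3]=[2, 0, 1, 3]

Answer: 4 1 0 0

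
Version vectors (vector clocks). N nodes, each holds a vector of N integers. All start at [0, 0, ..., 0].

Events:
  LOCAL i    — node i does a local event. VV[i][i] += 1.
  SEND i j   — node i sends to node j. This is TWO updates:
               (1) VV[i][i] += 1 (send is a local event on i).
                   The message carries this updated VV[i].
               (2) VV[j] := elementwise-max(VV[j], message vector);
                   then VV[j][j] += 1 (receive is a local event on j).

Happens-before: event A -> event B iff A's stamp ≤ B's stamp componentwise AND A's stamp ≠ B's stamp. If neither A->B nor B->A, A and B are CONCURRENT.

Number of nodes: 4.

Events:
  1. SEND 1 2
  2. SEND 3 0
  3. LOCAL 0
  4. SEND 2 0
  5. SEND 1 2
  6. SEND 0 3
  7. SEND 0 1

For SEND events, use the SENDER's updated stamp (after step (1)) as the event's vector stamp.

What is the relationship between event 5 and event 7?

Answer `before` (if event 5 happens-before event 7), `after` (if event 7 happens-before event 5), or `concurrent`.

Initial: VV[0]=[0, 0, 0, 0]
Initial: VV[1]=[0, 0, 0, 0]
Initial: VV[2]=[0, 0, 0, 0]
Initial: VV[3]=[0, 0, 0, 0]
Event 1: SEND 1->2: VV[1][1]++ -> VV[1]=[0, 1, 0, 0], msg_vec=[0, 1, 0, 0]; VV[2]=max(VV[2],msg_vec) then VV[2][2]++ -> VV[2]=[0, 1, 1, 0]
Event 2: SEND 3->0: VV[3][3]++ -> VV[3]=[0, 0, 0, 1], msg_vec=[0, 0, 0, 1]; VV[0]=max(VV[0],msg_vec) then VV[0][0]++ -> VV[0]=[1, 0, 0, 1]
Event 3: LOCAL 0: VV[0][0]++ -> VV[0]=[2, 0, 0, 1]
Event 4: SEND 2->0: VV[2][2]++ -> VV[2]=[0, 1, 2, 0], msg_vec=[0, 1, 2, 0]; VV[0]=max(VV[0],msg_vec) then VV[0][0]++ -> VV[0]=[3, 1, 2, 1]
Event 5: SEND 1->2: VV[1][1]++ -> VV[1]=[0, 2, 0, 0], msg_vec=[0, 2, 0, 0]; VV[2]=max(VV[2],msg_vec) then VV[2][2]++ -> VV[2]=[0, 2, 3, 0]
Event 6: SEND 0->3: VV[0][0]++ -> VV[0]=[4, 1, 2, 1], msg_vec=[4, 1, 2, 1]; VV[3]=max(VV[3],msg_vec) then VV[3][3]++ -> VV[3]=[4, 1, 2, 2]
Event 7: SEND 0->1: VV[0][0]++ -> VV[0]=[5, 1, 2, 1], msg_vec=[5, 1, 2, 1]; VV[1]=max(VV[1],msg_vec) then VV[1][1]++ -> VV[1]=[5, 3, 2, 1]
Event 5 stamp: [0, 2, 0, 0]
Event 7 stamp: [5, 1, 2, 1]
[0, 2, 0, 0] <= [5, 1, 2, 1]? False
[5, 1, 2, 1] <= [0, 2, 0, 0]? False
Relation: concurrent

Answer: concurrent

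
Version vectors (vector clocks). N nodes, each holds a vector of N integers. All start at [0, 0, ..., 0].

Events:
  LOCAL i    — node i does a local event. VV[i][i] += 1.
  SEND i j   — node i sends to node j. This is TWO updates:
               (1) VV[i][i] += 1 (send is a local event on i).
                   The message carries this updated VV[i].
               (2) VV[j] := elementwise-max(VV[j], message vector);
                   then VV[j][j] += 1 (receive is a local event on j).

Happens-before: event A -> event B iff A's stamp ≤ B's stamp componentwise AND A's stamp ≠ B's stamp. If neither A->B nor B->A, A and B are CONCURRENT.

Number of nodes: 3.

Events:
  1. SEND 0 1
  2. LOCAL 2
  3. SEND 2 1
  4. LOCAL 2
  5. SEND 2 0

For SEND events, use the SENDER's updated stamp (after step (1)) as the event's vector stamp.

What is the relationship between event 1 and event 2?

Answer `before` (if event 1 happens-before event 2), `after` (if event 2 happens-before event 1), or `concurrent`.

Initial: VV[0]=[0, 0, 0]
Initial: VV[1]=[0, 0, 0]
Initial: VV[2]=[0, 0, 0]
Event 1: SEND 0->1: VV[0][0]++ -> VV[0]=[1, 0, 0], msg_vec=[1, 0, 0]; VV[1]=max(VV[1],msg_vec) then VV[1][1]++ -> VV[1]=[1, 1, 0]
Event 2: LOCAL 2: VV[2][2]++ -> VV[2]=[0, 0, 1]
Event 3: SEND 2->1: VV[2][2]++ -> VV[2]=[0, 0, 2], msg_vec=[0, 0, 2]; VV[1]=max(VV[1],msg_vec) then VV[1][1]++ -> VV[1]=[1, 2, 2]
Event 4: LOCAL 2: VV[2][2]++ -> VV[2]=[0, 0, 3]
Event 5: SEND 2->0: VV[2][2]++ -> VV[2]=[0, 0, 4], msg_vec=[0, 0, 4]; VV[0]=max(VV[0],msg_vec) then VV[0][0]++ -> VV[0]=[2, 0, 4]
Event 1 stamp: [1, 0, 0]
Event 2 stamp: [0, 0, 1]
[1, 0, 0] <= [0, 0, 1]? False
[0, 0, 1] <= [1, 0, 0]? False
Relation: concurrent

Answer: concurrent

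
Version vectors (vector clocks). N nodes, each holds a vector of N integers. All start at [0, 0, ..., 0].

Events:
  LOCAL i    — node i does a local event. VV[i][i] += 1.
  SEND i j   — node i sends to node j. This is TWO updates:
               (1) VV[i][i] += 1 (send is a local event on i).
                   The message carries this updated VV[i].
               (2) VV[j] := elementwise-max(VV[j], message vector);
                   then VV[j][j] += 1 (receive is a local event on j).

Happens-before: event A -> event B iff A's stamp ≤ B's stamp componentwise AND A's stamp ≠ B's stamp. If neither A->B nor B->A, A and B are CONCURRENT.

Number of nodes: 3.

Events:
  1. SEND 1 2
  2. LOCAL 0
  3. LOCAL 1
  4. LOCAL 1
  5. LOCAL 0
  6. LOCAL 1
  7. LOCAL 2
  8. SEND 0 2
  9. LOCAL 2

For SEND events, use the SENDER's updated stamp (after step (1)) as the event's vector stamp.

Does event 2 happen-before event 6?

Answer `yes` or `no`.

Answer: no

Derivation:
Initial: VV[0]=[0, 0, 0]
Initial: VV[1]=[0, 0, 0]
Initial: VV[2]=[0, 0, 0]
Event 1: SEND 1->2: VV[1][1]++ -> VV[1]=[0, 1, 0], msg_vec=[0, 1, 0]; VV[2]=max(VV[2],msg_vec) then VV[2][2]++ -> VV[2]=[0, 1, 1]
Event 2: LOCAL 0: VV[0][0]++ -> VV[0]=[1, 0, 0]
Event 3: LOCAL 1: VV[1][1]++ -> VV[1]=[0, 2, 0]
Event 4: LOCAL 1: VV[1][1]++ -> VV[1]=[0, 3, 0]
Event 5: LOCAL 0: VV[0][0]++ -> VV[0]=[2, 0, 0]
Event 6: LOCAL 1: VV[1][1]++ -> VV[1]=[0, 4, 0]
Event 7: LOCAL 2: VV[2][2]++ -> VV[2]=[0, 1, 2]
Event 8: SEND 0->2: VV[0][0]++ -> VV[0]=[3, 0, 0], msg_vec=[3, 0, 0]; VV[2]=max(VV[2],msg_vec) then VV[2][2]++ -> VV[2]=[3, 1, 3]
Event 9: LOCAL 2: VV[2][2]++ -> VV[2]=[3, 1, 4]
Event 2 stamp: [1, 0, 0]
Event 6 stamp: [0, 4, 0]
[1, 0, 0] <= [0, 4, 0]? False. Equal? False. Happens-before: False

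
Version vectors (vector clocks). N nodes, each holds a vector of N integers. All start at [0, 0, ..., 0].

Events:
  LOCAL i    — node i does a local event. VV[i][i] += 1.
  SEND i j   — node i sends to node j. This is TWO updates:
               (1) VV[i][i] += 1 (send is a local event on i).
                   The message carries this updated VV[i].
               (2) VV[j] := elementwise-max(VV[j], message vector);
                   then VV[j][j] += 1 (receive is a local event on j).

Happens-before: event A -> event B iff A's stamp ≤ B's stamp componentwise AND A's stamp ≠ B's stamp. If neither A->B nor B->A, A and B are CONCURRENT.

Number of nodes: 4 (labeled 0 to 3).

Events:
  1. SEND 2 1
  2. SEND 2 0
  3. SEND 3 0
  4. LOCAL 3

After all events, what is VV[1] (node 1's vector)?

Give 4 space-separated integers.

Answer: 0 1 1 0

Derivation:
Initial: VV[0]=[0, 0, 0, 0]
Initial: VV[1]=[0, 0, 0, 0]
Initial: VV[2]=[0, 0, 0, 0]
Initial: VV[3]=[0, 0, 0, 0]
Event 1: SEND 2->1: VV[2][2]++ -> VV[2]=[0, 0, 1, 0], msg_vec=[0, 0, 1, 0]; VV[1]=max(VV[1],msg_vec) then VV[1][1]++ -> VV[1]=[0, 1, 1, 0]
Event 2: SEND 2->0: VV[2][2]++ -> VV[2]=[0, 0, 2, 0], msg_vec=[0, 0, 2, 0]; VV[0]=max(VV[0],msg_vec) then VV[0][0]++ -> VV[0]=[1, 0, 2, 0]
Event 3: SEND 3->0: VV[3][3]++ -> VV[3]=[0, 0, 0, 1], msg_vec=[0, 0, 0, 1]; VV[0]=max(VV[0],msg_vec) then VV[0][0]++ -> VV[0]=[2, 0, 2, 1]
Event 4: LOCAL 3: VV[3][3]++ -> VV[3]=[0, 0, 0, 2]
Final vectors: VV[0]=[2, 0, 2, 1]; VV[1]=[0, 1, 1, 0]; VV[2]=[0, 0, 2, 0]; VV[3]=[0, 0, 0, 2]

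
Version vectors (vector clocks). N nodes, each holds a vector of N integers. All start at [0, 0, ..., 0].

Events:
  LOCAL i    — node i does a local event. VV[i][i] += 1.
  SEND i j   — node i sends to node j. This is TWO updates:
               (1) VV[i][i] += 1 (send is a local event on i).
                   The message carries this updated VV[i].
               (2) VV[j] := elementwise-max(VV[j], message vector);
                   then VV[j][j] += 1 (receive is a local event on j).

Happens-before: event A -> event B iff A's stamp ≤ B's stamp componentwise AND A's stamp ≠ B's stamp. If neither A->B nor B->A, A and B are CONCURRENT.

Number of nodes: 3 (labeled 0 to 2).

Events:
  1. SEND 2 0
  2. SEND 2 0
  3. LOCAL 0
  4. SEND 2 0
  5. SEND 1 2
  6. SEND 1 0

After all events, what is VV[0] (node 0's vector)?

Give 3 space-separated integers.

Answer: 5 2 3

Derivation:
Initial: VV[0]=[0, 0, 0]
Initial: VV[1]=[0, 0, 0]
Initial: VV[2]=[0, 0, 0]
Event 1: SEND 2->0: VV[2][2]++ -> VV[2]=[0, 0, 1], msg_vec=[0, 0, 1]; VV[0]=max(VV[0],msg_vec) then VV[0][0]++ -> VV[0]=[1, 0, 1]
Event 2: SEND 2->0: VV[2][2]++ -> VV[2]=[0, 0, 2], msg_vec=[0, 0, 2]; VV[0]=max(VV[0],msg_vec) then VV[0][0]++ -> VV[0]=[2, 0, 2]
Event 3: LOCAL 0: VV[0][0]++ -> VV[0]=[3, 0, 2]
Event 4: SEND 2->0: VV[2][2]++ -> VV[2]=[0, 0, 3], msg_vec=[0, 0, 3]; VV[0]=max(VV[0],msg_vec) then VV[0][0]++ -> VV[0]=[4, 0, 3]
Event 5: SEND 1->2: VV[1][1]++ -> VV[1]=[0, 1, 0], msg_vec=[0, 1, 0]; VV[2]=max(VV[2],msg_vec) then VV[2][2]++ -> VV[2]=[0, 1, 4]
Event 6: SEND 1->0: VV[1][1]++ -> VV[1]=[0, 2, 0], msg_vec=[0, 2, 0]; VV[0]=max(VV[0],msg_vec) then VV[0][0]++ -> VV[0]=[5, 2, 3]
Final vectors: VV[0]=[5, 2, 3]; VV[1]=[0, 2, 0]; VV[2]=[0, 1, 4]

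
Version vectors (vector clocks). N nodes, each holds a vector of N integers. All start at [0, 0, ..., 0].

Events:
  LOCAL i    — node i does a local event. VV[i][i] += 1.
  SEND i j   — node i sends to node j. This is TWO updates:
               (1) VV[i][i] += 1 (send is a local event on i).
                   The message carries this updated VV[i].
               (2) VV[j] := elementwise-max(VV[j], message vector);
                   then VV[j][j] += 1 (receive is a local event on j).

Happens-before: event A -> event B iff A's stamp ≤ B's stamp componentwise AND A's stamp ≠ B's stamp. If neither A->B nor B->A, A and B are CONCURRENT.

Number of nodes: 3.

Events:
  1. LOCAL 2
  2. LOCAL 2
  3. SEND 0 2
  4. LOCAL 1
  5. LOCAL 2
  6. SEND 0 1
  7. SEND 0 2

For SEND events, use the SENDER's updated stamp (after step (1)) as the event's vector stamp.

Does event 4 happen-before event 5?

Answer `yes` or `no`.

Answer: no

Derivation:
Initial: VV[0]=[0, 0, 0]
Initial: VV[1]=[0, 0, 0]
Initial: VV[2]=[0, 0, 0]
Event 1: LOCAL 2: VV[2][2]++ -> VV[2]=[0, 0, 1]
Event 2: LOCAL 2: VV[2][2]++ -> VV[2]=[0, 0, 2]
Event 3: SEND 0->2: VV[0][0]++ -> VV[0]=[1, 0, 0], msg_vec=[1, 0, 0]; VV[2]=max(VV[2],msg_vec) then VV[2][2]++ -> VV[2]=[1, 0, 3]
Event 4: LOCAL 1: VV[1][1]++ -> VV[1]=[0, 1, 0]
Event 5: LOCAL 2: VV[2][2]++ -> VV[2]=[1, 0, 4]
Event 6: SEND 0->1: VV[0][0]++ -> VV[0]=[2, 0, 0], msg_vec=[2, 0, 0]; VV[1]=max(VV[1],msg_vec) then VV[1][1]++ -> VV[1]=[2, 2, 0]
Event 7: SEND 0->2: VV[0][0]++ -> VV[0]=[3, 0, 0], msg_vec=[3, 0, 0]; VV[2]=max(VV[2],msg_vec) then VV[2][2]++ -> VV[2]=[3, 0, 5]
Event 4 stamp: [0, 1, 0]
Event 5 stamp: [1, 0, 4]
[0, 1, 0] <= [1, 0, 4]? False. Equal? False. Happens-before: False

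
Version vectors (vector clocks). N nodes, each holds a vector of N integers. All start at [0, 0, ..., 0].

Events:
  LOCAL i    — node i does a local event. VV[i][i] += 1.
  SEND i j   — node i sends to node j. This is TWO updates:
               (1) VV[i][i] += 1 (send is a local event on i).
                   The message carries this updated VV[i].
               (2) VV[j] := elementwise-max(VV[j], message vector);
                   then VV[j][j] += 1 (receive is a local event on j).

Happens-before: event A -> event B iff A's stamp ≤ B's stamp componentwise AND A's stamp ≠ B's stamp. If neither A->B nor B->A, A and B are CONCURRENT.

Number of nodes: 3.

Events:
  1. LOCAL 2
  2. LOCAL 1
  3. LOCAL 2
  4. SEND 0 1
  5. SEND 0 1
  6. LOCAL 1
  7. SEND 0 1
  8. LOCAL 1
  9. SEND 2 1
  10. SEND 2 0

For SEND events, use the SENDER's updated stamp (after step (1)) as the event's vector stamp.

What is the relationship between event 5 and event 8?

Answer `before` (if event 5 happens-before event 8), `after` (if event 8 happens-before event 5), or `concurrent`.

Answer: before

Derivation:
Initial: VV[0]=[0, 0, 0]
Initial: VV[1]=[0, 0, 0]
Initial: VV[2]=[0, 0, 0]
Event 1: LOCAL 2: VV[2][2]++ -> VV[2]=[0, 0, 1]
Event 2: LOCAL 1: VV[1][1]++ -> VV[1]=[0, 1, 0]
Event 3: LOCAL 2: VV[2][2]++ -> VV[2]=[0, 0, 2]
Event 4: SEND 0->1: VV[0][0]++ -> VV[0]=[1, 0, 0], msg_vec=[1, 0, 0]; VV[1]=max(VV[1],msg_vec) then VV[1][1]++ -> VV[1]=[1, 2, 0]
Event 5: SEND 0->1: VV[0][0]++ -> VV[0]=[2, 0, 0], msg_vec=[2, 0, 0]; VV[1]=max(VV[1],msg_vec) then VV[1][1]++ -> VV[1]=[2, 3, 0]
Event 6: LOCAL 1: VV[1][1]++ -> VV[1]=[2, 4, 0]
Event 7: SEND 0->1: VV[0][0]++ -> VV[0]=[3, 0, 0], msg_vec=[3, 0, 0]; VV[1]=max(VV[1],msg_vec) then VV[1][1]++ -> VV[1]=[3, 5, 0]
Event 8: LOCAL 1: VV[1][1]++ -> VV[1]=[3, 6, 0]
Event 9: SEND 2->1: VV[2][2]++ -> VV[2]=[0, 0, 3], msg_vec=[0, 0, 3]; VV[1]=max(VV[1],msg_vec) then VV[1][1]++ -> VV[1]=[3, 7, 3]
Event 10: SEND 2->0: VV[2][2]++ -> VV[2]=[0, 0, 4], msg_vec=[0, 0, 4]; VV[0]=max(VV[0],msg_vec) then VV[0][0]++ -> VV[0]=[4, 0, 4]
Event 5 stamp: [2, 0, 0]
Event 8 stamp: [3, 6, 0]
[2, 0, 0] <= [3, 6, 0]? True
[3, 6, 0] <= [2, 0, 0]? False
Relation: before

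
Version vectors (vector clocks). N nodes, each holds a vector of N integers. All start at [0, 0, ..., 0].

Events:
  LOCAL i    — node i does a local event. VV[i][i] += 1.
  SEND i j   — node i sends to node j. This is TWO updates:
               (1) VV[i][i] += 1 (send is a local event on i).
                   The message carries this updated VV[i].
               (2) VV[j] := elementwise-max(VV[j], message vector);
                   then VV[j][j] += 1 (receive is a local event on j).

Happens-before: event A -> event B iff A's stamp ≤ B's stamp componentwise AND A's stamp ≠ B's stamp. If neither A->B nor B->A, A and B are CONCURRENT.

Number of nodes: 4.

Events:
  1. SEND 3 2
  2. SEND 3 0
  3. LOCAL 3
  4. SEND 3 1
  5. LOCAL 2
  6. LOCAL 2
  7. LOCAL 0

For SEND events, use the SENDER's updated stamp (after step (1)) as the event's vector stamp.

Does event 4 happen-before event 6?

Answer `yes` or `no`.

Answer: no

Derivation:
Initial: VV[0]=[0, 0, 0, 0]
Initial: VV[1]=[0, 0, 0, 0]
Initial: VV[2]=[0, 0, 0, 0]
Initial: VV[3]=[0, 0, 0, 0]
Event 1: SEND 3->2: VV[3][3]++ -> VV[3]=[0, 0, 0, 1], msg_vec=[0, 0, 0, 1]; VV[2]=max(VV[2],msg_vec) then VV[2][2]++ -> VV[2]=[0, 0, 1, 1]
Event 2: SEND 3->0: VV[3][3]++ -> VV[3]=[0, 0, 0, 2], msg_vec=[0, 0, 0, 2]; VV[0]=max(VV[0],msg_vec) then VV[0][0]++ -> VV[0]=[1, 0, 0, 2]
Event 3: LOCAL 3: VV[3][3]++ -> VV[3]=[0, 0, 0, 3]
Event 4: SEND 3->1: VV[3][3]++ -> VV[3]=[0, 0, 0, 4], msg_vec=[0, 0, 0, 4]; VV[1]=max(VV[1],msg_vec) then VV[1][1]++ -> VV[1]=[0, 1, 0, 4]
Event 5: LOCAL 2: VV[2][2]++ -> VV[2]=[0, 0, 2, 1]
Event 6: LOCAL 2: VV[2][2]++ -> VV[2]=[0, 0, 3, 1]
Event 7: LOCAL 0: VV[0][0]++ -> VV[0]=[2, 0, 0, 2]
Event 4 stamp: [0, 0, 0, 4]
Event 6 stamp: [0, 0, 3, 1]
[0, 0, 0, 4] <= [0, 0, 3, 1]? False. Equal? False. Happens-before: False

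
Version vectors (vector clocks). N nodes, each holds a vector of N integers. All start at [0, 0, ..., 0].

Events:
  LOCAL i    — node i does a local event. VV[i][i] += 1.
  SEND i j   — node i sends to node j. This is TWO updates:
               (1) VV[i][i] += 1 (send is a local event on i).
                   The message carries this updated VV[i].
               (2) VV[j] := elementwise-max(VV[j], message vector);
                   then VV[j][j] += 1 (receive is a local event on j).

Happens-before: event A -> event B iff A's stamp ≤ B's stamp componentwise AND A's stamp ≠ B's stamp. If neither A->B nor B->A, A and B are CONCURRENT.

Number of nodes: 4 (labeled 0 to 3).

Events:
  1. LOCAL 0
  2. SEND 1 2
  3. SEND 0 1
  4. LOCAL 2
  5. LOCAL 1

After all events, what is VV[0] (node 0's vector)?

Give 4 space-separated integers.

Initial: VV[0]=[0, 0, 0, 0]
Initial: VV[1]=[0, 0, 0, 0]
Initial: VV[2]=[0, 0, 0, 0]
Initial: VV[3]=[0, 0, 0, 0]
Event 1: LOCAL 0: VV[0][0]++ -> VV[0]=[1, 0, 0, 0]
Event 2: SEND 1->2: VV[1][1]++ -> VV[1]=[0, 1, 0, 0], msg_vec=[0, 1, 0, 0]; VV[2]=max(VV[2],msg_vec) then VV[2][2]++ -> VV[2]=[0, 1, 1, 0]
Event 3: SEND 0->1: VV[0][0]++ -> VV[0]=[2, 0, 0, 0], msg_vec=[2, 0, 0, 0]; VV[1]=max(VV[1],msg_vec) then VV[1][1]++ -> VV[1]=[2, 2, 0, 0]
Event 4: LOCAL 2: VV[2][2]++ -> VV[2]=[0, 1, 2, 0]
Event 5: LOCAL 1: VV[1][1]++ -> VV[1]=[2, 3, 0, 0]
Final vectors: VV[0]=[2, 0, 0, 0]; VV[1]=[2, 3, 0, 0]; VV[2]=[0, 1, 2, 0]; VV[3]=[0, 0, 0, 0]

Answer: 2 0 0 0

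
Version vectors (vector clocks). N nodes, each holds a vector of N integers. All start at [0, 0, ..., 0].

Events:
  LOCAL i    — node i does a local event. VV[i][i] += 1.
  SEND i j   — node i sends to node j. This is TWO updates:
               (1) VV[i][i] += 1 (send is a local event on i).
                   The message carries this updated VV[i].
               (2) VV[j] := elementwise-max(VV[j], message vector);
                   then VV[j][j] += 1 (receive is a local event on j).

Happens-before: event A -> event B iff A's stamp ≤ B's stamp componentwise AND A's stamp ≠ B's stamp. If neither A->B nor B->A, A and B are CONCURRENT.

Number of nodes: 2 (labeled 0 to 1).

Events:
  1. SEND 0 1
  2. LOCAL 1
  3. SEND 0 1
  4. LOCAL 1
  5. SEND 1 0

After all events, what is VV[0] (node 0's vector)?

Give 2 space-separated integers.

Answer: 3 5

Derivation:
Initial: VV[0]=[0, 0]
Initial: VV[1]=[0, 0]
Event 1: SEND 0->1: VV[0][0]++ -> VV[0]=[1, 0], msg_vec=[1, 0]; VV[1]=max(VV[1],msg_vec) then VV[1][1]++ -> VV[1]=[1, 1]
Event 2: LOCAL 1: VV[1][1]++ -> VV[1]=[1, 2]
Event 3: SEND 0->1: VV[0][0]++ -> VV[0]=[2, 0], msg_vec=[2, 0]; VV[1]=max(VV[1],msg_vec) then VV[1][1]++ -> VV[1]=[2, 3]
Event 4: LOCAL 1: VV[1][1]++ -> VV[1]=[2, 4]
Event 5: SEND 1->0: VV[1][1]++ -> VV[1]=[2, 5], msg_vec=[2, 5]; VV[0]=max(VV[0],msg_vec) then VV[0][0]++ -> VV[0]=[3, 5]
Final vectors: VV[0]=[3, 5]; VV[1]=[2, 5]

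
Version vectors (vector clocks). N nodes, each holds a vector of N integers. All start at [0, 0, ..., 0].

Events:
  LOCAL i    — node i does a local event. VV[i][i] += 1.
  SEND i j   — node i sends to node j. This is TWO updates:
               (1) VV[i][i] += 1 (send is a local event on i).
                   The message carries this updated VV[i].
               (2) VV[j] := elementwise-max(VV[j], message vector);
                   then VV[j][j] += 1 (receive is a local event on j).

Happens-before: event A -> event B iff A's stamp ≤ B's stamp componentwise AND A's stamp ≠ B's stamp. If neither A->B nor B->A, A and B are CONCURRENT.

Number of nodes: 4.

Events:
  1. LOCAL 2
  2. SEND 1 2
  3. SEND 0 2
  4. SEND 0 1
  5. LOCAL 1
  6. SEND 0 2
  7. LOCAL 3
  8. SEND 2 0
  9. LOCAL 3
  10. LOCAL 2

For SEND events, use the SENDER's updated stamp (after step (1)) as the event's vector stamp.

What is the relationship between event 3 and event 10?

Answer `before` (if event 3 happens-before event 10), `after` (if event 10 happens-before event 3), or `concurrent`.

Answer: before

Derivation:
Initial: VV[0]=[0, 0, 0, 0]
Initial: VV[1]=[0, 0, 0, 0]
Initial: VV[2]=[0, 0, 0, 0]
Initial: VV[3]=[0, 0, 0, 0]
Event 1: LOCAL 2: VV[2][2]++ -> VV[2]=[0, 0, 1, 0]
Event 2: SEND 1->2: VV[1][1]++ -> VV[1]=[0, 1, 0, 0], msg_vec=[0, 1, 0, 0]; VV[2]=max(VV[2],msg_vec) then VV[2][2]++ -> VV[2]=[0, 1, 2, 0]
Event 3: SEND 0->2: VV[0][0]++ -> VV[0]=[1, 0, 0, 0], msg_vec=[1, 0, 0, 0]; VV[2]=max(VV[2],msg_vec) then VV[2][2]++ -> VV[2]=[1, 1, 3, 0]
Event 4: SEND 0->1: VV[0][0]++ -> VV[0]=[2, 0, 0, 0], msg_vec=[2, 0, 0, 0]; VV[1]=max(VV[1],msg_vec) then VV[1][1]++ -> VV[1]=[2, 2, 0, 0]
Event 5: LOCAL 1: VV[1][1]++ -> VV[1]=[2, 3, 0, 0]
Event 6: SEND 0->2: VV[0][0]++ -> VV[0]=[3, 0, 0, 0], msg_vec=[3, 0, 0, 0]; VV[2]=max(VV[2],msg_vec) then VV[2][2]++ -> VV[2]=[3, 1, 4, 0]
Event 7: LOCAL 3: VV[3][3]++ -> VV[3]=[0, 0, 0, 1]
Event 8: SEND 2->0: VV[2][2]++ -> VV[2]=[3, 1, 5, 0], msg_vec=[3, 1, 5, 0]; VV[0]=max(VV[0],msg_vec) then VV[0][0]++ -> VV[0]=[4, 1, 5, 0]
Event 9: LOCAL 3: VV[3][3]++ -> VV[3]=[0, 0, 0, 2]
Event 10: LOCAL 2: VV[2][2]++ -> VV[2]=[3, 1, 6, 0]
Event 3 stamp: [1, 0, 0, 0]
Event 10 stamp: [3, 1, 6, 0]
[1, 0, 0, 0] <= [3, 1, 6, 0]? True
[3, 1, 6, 0] <= [1, 0, 0, 0]? False
Relation: before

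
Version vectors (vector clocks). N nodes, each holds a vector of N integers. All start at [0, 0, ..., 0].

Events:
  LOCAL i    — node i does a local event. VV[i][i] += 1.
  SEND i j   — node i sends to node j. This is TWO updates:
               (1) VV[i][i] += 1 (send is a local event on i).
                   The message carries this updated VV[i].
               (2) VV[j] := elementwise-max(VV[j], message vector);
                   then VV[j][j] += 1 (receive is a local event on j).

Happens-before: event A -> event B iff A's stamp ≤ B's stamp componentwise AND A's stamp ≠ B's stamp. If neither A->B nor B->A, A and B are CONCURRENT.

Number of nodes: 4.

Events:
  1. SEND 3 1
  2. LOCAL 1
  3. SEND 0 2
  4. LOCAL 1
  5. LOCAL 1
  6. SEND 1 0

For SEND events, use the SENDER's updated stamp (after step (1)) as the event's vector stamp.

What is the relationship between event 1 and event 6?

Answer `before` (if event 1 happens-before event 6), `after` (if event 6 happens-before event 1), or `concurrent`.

Answer: before

Derivation:
Initial: VV[0]=[0, 0, 0, 0]
Initial: VV[1]=[0, 0, 0, 0]
Initial: VV[2]=[0, 0, 0, 0]
Initial: VV[3]=[0, 0, 0, 0]
Event 1: SEND 3->1: VV[3][3]++ -> VV[3]=[0, 0, 0, 1], msg_vec=[0, 0, 0, 1]; VV[1]=max(VV[1],msg_vec) then VV[1][1]++ -> VV[1]=[0, 1, 0, 1]
Event 2: LOCAL 1: VV[1][1]++ -> VV[1]=[0, 2, 0, 1]
Event 3: SEND 0->2: VV[0][0]++ -> VV[0]=[1, 0, 0, 0], msg_vec=[1, 0, 0, 0]; VV[2]=max(VV[2],msg_vec) then VV[2][2]++ -> VV[2]=[1, 0, 1, 0]
Event 4: LOCAL 1: VV[1][1]++ -> VV[1]=[0, 3, 0, 1]
Event 5: LOCAL 1: VV[1][1]++ -> VV[1]=[0, 4, 0, 1]
Event 6: SEND 1->0: VV[1][1]++ -> VV[1]=[0, 5, 0, 1], msg_vec=[0, 5, 0, 1]; VV[0]=max(VV[0],msg_vec) then VV[0][0]++ -> VV[0]=[2, 5, 0, 1]
Event 1 stamp: [0, 0, 0, 1]
Event 6 stamp: [0, 5, 0, 1]
[0, 0, 0, 1] <= [0, 5, 0, 1]? True
[0, 5, 0, 1] <= [0, 0, 0, 1]? False
Relation: before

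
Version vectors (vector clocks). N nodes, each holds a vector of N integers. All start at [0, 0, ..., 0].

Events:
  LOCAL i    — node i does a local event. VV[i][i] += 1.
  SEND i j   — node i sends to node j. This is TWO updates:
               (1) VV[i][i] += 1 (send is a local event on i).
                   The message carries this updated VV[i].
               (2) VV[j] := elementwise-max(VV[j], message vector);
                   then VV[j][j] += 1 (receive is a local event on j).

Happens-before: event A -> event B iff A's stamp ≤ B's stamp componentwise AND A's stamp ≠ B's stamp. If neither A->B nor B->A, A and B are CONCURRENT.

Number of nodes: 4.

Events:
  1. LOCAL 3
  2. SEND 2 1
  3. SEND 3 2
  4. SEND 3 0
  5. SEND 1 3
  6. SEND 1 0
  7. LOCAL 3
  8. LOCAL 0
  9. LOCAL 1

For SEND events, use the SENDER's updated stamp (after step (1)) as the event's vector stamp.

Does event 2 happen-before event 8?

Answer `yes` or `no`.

Initial: VV[0]=[0, 0, 0, 0]
Initial: VV[1]=[0, 0, 0, 0]
Initial: VV[2]=[0, 0, 0, 0]
Initial: VV[3]=[0, 0, 0, 0]
Event 1: LOCAL 3: VV[3][3]++ -> VV[3]=[0, 0, 0, 1]
Event 2: SEND 2->1: VV[2][2]++ -> VV[2]=[0, 0, 1, 0], msg_vec=[0, 0, 1, 0]; VV[1]=max(VV[1],msg_vec) then VV[1][1]++ -> VV[1]=[0, 1, 1, 0]
Event 3: SEND 3->2: VV[3][3]++ -> VV[3]=[0, 0, 0, 2], msg_vec=[0, 0, 0, 2]; VV[2]=max(VV[2],msg_vec) then VV[2][2]++ -> VV[2]=[0, 0, 2, 2]
Event 4: SEND 3->0: VV[3][3]++ -> VV[3]=[0, 0, 0, 3], msg_vec=[0, 0, 0, 3]; VV[0]=max(VV[0],msg_vec) then VV[0][0]++ -> VV[0]=[1, 0, 0, 3]
Event 5: SEND 1->3: VV[1][1]++ -> VV[1]=[0, 2, 1, 0], msg_vec=[0, 2, 1, 0]; VV[3]=max(VV[3],msg_vec) then VV[3][3]++ -> VV[3]=[0, 2, 1, 4]
Event 6: SEND 1->0: VV[1][1]++ -> VV[1]=[0, 3, 1, 0], msg_vec=[0, 3, 1, 0]; VV[0]=max(VV[0],msg_vec) then VV[0][0]++ -> VV[0]=[2, 3, 1, 3]
Event 7: LOCAL 3: VV[3][3]++ -> VV[3]=[0, 2, 1, 5]
Event 8: LOCAL 0: VV[0][0]++ -> VV[0]=[3, 3, 1, 3]
Event 9: LOCAL 1: VV[1][1]++ -> VV[1]=[0, 4, 1, 0]
Event 2 stamp: [0, 0, 1, 0]
Event 8 stamp: [3, 3, 1, 3]
[0, 0, 1, 0] <= [3, 3, 1, 3]? True. Equal? False. Happens-before: True

Answer: yes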